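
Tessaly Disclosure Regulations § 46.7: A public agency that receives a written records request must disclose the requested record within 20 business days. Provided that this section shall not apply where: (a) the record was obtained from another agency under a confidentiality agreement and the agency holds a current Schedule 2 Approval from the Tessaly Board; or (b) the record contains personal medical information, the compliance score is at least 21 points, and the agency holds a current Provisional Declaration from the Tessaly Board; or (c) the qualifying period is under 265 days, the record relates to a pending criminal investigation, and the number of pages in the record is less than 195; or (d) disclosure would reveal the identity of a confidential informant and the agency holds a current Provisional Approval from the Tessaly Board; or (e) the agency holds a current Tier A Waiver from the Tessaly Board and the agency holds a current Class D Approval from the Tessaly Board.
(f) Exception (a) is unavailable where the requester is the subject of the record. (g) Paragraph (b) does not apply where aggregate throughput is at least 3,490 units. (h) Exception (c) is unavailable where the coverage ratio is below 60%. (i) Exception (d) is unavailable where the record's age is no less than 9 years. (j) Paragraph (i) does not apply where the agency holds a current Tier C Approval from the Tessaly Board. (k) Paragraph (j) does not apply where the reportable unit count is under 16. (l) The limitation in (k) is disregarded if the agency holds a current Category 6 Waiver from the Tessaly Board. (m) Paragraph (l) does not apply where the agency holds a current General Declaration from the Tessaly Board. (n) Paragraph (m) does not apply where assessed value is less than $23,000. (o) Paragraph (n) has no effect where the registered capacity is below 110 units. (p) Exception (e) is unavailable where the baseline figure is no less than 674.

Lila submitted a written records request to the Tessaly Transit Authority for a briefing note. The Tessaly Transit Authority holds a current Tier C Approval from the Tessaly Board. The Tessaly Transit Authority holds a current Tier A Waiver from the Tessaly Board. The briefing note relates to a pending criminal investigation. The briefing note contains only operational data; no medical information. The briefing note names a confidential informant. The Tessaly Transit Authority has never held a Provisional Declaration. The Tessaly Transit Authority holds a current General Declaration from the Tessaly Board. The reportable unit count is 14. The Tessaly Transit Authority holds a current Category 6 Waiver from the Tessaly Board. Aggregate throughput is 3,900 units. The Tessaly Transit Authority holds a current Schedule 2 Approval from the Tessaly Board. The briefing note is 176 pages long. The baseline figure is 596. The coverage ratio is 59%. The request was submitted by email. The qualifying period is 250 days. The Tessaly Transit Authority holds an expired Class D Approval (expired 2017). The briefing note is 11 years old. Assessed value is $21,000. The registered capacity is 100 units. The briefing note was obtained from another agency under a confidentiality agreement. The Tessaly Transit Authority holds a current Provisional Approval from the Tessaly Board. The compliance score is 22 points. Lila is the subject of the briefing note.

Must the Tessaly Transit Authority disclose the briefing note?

Yes — the Tessaly Transit Authority must disclose the briefing note.

Exception (a)'s conditions are all satisfied: the briefing note was obtained under a confidentiality agreement; a current Schedule 2 Approval is held. But: (f) operates against (a): Lila is the subject of the briefing note. So (a) is unavailable.
Exception (b) fails — the briefing note contains only operational data.
All of (c)'s requirements are met (the qualifying period is 250 days, under the 265 days limit; the briefing note relates to a pending investigation; the number of pages in the record is 176, less than the 195 limit). But applying paragraph (h): (h) operates — the coverage ratio is 59%, below the 60% limit. Exception (c) does not apply.
Exception (d) is satisfied on its face — the briefing note names a confidential informant; a current Provisional Approval is held. But applying paragraphs (i)–(o): (i) applies — the record's age is 11 years, meeting the 9 years threshold. (j) applies (a current Tier C Approval is held), but is set aside by (k): (k) is engaged — the reportable unit count is 14, under the 16 limit. (l) would limit (k) — a current Category 6 Waiver is held — but (m) sets (l) aside: (m) is engaged — a current General Declaration is held. (n) is engaged (assessed value is $21,000, less than the $23,000 limit), but yields to (o): (o) applies — the registered capacity is 100 units, below the 110 units limit. (d) is therefore removed.
Exception (e) requires that the agency holds a current Class D Approval from the Tessaly Board; but the Class D Approval is not current, so (e) is unavailable.
Every exception is unavailable, so the rule governs.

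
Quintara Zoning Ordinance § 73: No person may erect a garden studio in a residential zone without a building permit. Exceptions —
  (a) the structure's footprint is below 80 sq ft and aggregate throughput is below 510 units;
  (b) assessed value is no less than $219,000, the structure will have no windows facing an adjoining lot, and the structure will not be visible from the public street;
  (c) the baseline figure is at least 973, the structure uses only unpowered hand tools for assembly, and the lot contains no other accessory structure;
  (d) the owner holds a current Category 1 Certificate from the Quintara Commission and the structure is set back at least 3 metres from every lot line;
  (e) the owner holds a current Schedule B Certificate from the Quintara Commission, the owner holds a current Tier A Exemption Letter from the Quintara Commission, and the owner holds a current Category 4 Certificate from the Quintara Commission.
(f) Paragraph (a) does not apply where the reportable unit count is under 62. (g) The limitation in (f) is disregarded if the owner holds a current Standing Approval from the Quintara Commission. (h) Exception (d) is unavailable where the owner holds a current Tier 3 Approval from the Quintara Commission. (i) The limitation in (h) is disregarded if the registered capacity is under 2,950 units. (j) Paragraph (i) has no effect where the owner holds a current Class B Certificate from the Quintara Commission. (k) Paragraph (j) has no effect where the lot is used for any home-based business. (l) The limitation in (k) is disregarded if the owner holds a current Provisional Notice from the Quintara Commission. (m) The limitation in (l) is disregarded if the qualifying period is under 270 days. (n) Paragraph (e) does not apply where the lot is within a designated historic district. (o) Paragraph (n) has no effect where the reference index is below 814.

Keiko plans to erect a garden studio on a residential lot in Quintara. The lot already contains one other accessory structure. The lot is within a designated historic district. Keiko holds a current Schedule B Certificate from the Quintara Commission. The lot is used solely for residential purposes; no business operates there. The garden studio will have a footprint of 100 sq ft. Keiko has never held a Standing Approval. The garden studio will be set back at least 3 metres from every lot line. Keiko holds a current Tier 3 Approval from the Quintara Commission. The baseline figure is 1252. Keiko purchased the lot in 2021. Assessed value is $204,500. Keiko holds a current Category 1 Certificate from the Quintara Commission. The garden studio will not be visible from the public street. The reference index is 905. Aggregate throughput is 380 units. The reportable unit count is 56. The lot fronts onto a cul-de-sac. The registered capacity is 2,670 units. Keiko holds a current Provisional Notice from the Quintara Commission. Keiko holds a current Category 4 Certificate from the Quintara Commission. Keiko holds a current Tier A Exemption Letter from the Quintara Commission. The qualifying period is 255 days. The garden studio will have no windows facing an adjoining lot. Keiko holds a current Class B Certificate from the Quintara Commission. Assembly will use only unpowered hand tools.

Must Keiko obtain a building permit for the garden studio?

Exception (a) fails — the structure's footprint is 100 sq ft, not below 80 sq ft.
Exception (b) requires that assessed value is no less than $219,000; but assessed value is $204,500, short of $219,000, so (b) is unavailable.
Exception (c) fails — the lot already has another accessory structure.
All of (d)'s requirements are met (a current Category 1 Certificate is held; the setback is at least 3 m on every side). Turning to paragraphs (h)–(m): (h) operates — a current Tier 3 Approval is held. (i) operates (the registered capacity is 2,670 units, under the 2,950 units limit), but is set aside by (j): (j) operates — a current Class B Certificate is held. (k) is not engaged (the lot is solely residential), so (j) stands. Exception (d) does not apply.
Exception (e) is satisfied on its face — a current Schedule B Certificate is held; a current Tier A Exemption Letter is held; a current Category 4 Certificate is held. Turning to paragraphs (n)–(o): (n) operates against (e): the lot is in a historic district. (o) is inapplicable (the reference index is 905, not below 814), so (n) stands. Exception (e) does not apply.
Every exception is unavailable, so the rule governs.

Yes — Keiko must obtain a building permit.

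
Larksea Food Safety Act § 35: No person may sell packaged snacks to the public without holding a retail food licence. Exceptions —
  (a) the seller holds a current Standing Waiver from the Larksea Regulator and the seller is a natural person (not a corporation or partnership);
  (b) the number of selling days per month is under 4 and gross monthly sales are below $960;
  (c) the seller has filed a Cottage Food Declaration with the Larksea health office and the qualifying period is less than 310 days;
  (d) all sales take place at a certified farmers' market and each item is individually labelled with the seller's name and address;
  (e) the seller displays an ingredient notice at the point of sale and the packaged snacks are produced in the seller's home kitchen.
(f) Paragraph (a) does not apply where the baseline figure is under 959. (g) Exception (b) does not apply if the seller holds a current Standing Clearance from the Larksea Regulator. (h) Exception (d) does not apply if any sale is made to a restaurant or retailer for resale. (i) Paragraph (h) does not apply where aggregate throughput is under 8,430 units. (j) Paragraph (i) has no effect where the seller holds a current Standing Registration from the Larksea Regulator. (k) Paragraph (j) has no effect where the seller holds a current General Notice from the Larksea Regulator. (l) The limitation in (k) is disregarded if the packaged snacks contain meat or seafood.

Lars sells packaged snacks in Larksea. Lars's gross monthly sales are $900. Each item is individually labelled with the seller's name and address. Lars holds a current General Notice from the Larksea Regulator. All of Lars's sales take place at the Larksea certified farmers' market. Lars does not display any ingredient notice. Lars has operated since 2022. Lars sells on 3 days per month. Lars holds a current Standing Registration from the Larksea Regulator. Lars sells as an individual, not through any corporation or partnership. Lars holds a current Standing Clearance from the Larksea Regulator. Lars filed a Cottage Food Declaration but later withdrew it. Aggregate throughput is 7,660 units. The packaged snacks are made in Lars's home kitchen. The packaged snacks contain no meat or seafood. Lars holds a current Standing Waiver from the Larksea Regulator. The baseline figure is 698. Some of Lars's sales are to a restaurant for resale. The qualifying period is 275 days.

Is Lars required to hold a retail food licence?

No — exception (d) applies; Lars is not required to hold a retail food licence.

All of (a)'s requirements are met (a current Standing Waiver is held; the seller is a natural person). But: (f) applies — the baseline figure is 698, under the 959 limit. Exception (a) does not apply.
Exception (b) is satisfied on its face — the number of selling days per month is 3, under the 4 limit; gross monthly sales are $900, below the $960 limit. Turning to paragraph (g): (g) operates against (b): a current Standing Clearance is held. (b) is therefore removed.
Exception (c) requires that the seller has filed a Cottage Food Declaration with the Larksea health office; but the Cottage Food Declaration was withdrawn, so (c) is unavailable.
Exception (d) is satisfied on its face — all sales are at a certified farmers' market; items are individually labelled. Considering the limiting provisions: (h) would limit (d) — some sales are to a restaurant for resale — but (i) sets (h) aside: (i) operates against (h): aggregate throughput is 7,660 units, under the 8,430 units limit. (j) would limit (i) — a current Standing Registration is held — but (k) sets (j) aside: (k) operates against (j): a current General Notice is held. (l), which would lift (k), does not operate here — the packaged snacks contain no meat or seafood. (d) remains available.
Exception (e) fails — no ingredient notice is displayed.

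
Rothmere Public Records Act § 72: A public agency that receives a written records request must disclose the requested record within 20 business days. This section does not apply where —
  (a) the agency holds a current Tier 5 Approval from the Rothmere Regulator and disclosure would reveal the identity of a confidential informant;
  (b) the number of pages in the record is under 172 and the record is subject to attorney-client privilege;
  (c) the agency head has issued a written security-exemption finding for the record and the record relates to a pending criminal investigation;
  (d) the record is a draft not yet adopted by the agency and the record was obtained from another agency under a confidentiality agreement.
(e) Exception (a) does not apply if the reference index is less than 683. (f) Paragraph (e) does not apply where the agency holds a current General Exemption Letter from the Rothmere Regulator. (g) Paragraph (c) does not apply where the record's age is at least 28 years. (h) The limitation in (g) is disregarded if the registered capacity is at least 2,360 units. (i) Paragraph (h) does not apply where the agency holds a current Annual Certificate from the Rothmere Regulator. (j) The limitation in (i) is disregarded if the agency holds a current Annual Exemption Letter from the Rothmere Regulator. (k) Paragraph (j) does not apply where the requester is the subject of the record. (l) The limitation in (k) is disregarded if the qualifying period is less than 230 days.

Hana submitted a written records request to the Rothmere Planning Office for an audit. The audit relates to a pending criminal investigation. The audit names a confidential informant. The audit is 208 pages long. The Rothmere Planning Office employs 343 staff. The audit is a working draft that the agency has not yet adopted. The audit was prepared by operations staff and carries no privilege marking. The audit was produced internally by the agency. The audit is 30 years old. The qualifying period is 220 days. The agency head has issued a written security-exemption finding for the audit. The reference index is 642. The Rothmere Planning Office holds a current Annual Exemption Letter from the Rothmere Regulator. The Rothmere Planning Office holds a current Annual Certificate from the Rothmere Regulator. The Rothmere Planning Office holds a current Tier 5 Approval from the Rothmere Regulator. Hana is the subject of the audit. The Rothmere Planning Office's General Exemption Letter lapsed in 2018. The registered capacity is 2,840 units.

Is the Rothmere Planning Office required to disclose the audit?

Exception (a) is satisfied on its face — a current Tier 5 Approval is held; the audit names a confidential informant. Turning to paragraphs (e)–(f): (e) is engaged — the reference index is 642, less than the 683 limit. (f), which would lift (e), is not triggered — no current General Exemption Letter is held. So (a) is unavailable.
Exception (b) requires that the number of pages in the record is under 172; but the number of pages in the record is 208, not under 172, so (b) is unavailable.
All of (c)'s requirements are met (a written security-exemption finding has been issued; the audit relates to a pending investigation). Considering the limiting provisions: (g) is triggered (the record's age is 30 years, meeting the 28 years threshold), but is itself disapplied by (h): (h) applies — the registered capacity is 2,840 units, meeting the 2,360 units threshold. (i) would limit (h) — a current Annual Certificate is held — but (j) sets (i) aside: (j) operates against (i): a current Annual Exemption Letter is held. (k) is triggered (Hana is the subject of the audit), but is set aside by (l): (l) operates against (k): the qualifying period is 220 days, less than the 230 days limit. (c) remains available.
Exception (d) does not apply: the audit was produced internally.

No — exception (c) applies; the Rothmere Planning Office is not required to disclose the audit.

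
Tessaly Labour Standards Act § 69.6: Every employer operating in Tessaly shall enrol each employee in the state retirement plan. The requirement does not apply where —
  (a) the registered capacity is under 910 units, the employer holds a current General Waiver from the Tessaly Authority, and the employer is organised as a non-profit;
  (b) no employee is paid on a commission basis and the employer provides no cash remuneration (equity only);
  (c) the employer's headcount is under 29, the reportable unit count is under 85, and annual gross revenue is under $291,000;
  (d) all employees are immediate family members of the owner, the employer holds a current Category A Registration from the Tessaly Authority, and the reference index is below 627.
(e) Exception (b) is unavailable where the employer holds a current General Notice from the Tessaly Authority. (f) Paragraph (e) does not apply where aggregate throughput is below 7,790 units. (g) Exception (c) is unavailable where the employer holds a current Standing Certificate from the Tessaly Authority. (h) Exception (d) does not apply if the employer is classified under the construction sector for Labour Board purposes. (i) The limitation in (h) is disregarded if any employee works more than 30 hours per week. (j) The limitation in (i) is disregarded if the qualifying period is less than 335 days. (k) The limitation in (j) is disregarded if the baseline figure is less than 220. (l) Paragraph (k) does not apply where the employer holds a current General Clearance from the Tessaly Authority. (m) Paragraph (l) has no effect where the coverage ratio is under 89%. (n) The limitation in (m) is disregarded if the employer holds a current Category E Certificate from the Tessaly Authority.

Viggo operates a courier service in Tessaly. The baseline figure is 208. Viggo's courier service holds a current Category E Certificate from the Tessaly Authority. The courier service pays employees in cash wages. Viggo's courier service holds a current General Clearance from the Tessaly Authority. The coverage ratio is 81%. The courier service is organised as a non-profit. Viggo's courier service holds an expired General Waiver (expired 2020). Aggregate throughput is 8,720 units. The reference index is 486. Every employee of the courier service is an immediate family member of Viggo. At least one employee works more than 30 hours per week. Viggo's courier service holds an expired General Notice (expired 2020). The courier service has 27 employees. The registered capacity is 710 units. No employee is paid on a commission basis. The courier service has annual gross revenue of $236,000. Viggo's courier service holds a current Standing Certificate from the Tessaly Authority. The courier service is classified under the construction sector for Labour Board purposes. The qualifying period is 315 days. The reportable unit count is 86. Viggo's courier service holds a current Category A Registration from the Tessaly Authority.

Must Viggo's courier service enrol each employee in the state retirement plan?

Yes — Viggo's courier service must enrol each employee in the state retirement plan.

Exception (a) fails — no current General Waiver is held.
Exception (b) fails — employees are paid cash wages.
Exception (c) fails — the reportable unit count is 86, not under 85.
Exception (d)'s conditions are all satisfied: every employee is an immediate family member; a current Category A Registration is held; the reference index is 486, below the 627 limit. However, paragraphs (h)–(n) must be considered: (h) is triggered — the courier service is classified under the construction sector. (i) is triggered (at least one employee exceeds 30 hours/week), but yields to (j): (j) operates — the qualifying period is 315 days, less than the 335 days limit. (k) is triggered (the baseline figure is 208, less than the 220 limit), but is itself disapplied by (l): (l) operates against (k): a current General Clearance is held. (m) would limit (l) — the coverage ratio is 81%, under the 89% limit — but (n) sets (m) aside: (n) operates against (m): a current Category E Certificate is held. Exception (d) does not apply.
No exception applies. The general rule governs.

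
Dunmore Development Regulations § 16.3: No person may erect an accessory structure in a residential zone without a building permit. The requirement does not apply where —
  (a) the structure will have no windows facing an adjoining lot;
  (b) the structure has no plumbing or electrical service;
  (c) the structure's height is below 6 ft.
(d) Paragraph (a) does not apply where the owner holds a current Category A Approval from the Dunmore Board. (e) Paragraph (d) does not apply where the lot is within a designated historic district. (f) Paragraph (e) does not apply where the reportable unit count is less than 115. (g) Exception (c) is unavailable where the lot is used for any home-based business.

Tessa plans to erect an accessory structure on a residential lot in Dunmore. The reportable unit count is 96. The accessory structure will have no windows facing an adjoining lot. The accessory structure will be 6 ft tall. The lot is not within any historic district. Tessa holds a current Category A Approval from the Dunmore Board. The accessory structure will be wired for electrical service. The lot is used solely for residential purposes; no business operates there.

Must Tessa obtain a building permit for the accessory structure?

Exception (a) is satisfied on its face — no windows face an adjoining lot. But applying paragraphs (d)–(f): (d) is engaged — a current Category A Approval is held. (e), which would lift (d), is not engaged — the lot is not in a historic district. So (a) is unavailable.
Exception (b) does not apply: electrical service is planned.
Exception (c) requires that the structure's height is below 6 ft; but the structure's height is 6 ft, not below 6 ft, so (c) is unavailable.
No exception is made out. Tessa falls within the general rule.

Yes — Tessa must obtain a building permit.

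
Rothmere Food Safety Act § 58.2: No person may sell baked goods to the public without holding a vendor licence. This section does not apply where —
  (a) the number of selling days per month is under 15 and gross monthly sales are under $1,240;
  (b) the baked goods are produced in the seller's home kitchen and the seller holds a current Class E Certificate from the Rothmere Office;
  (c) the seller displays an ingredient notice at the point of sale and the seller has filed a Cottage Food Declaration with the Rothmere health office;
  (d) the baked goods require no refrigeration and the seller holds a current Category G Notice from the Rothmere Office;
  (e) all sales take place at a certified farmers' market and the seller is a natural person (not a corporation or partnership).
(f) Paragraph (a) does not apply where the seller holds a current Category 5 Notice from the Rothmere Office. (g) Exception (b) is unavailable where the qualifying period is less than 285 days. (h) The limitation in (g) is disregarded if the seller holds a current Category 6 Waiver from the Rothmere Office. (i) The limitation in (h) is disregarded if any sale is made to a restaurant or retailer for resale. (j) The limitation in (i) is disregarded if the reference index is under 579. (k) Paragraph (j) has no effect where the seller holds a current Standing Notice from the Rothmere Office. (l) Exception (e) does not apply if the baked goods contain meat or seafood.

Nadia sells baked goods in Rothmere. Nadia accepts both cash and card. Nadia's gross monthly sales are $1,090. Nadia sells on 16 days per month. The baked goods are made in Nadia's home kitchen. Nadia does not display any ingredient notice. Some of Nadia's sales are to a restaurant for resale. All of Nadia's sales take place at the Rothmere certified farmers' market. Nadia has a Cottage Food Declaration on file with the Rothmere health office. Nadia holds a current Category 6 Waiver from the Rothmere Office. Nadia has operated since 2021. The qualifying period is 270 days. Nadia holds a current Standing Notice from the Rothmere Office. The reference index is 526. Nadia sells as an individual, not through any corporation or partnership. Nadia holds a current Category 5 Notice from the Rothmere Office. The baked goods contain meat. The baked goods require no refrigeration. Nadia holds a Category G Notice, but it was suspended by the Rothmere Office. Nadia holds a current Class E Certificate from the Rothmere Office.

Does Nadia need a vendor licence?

Exception (a) does not apply: the number of selling days per month is 16, not under 15.
Exception (b): the baked goods are home-kitchen produced; a current Class E Certificate is held — every condition holds. Turning to paragraphs (g)–(k): (g) operates against (b): the qualifying period is 270 days, less than the 285 days limit. (h) would limit (g) — a current Category 6 Waiver is held — but (i) sets (h) aside: (i) operates against (h): some sales are to a restaurant for resale. (j) would limit (i) — the reference index is 526, under the 579 limit — but (k) sets (j) aside: (k) is triggered — a current Standing Notice is held. (b) is therefore removed.
Exception (c) does not apply: no ingredient notice is displayed.
Exception (d) requires that the seller holds a current Category G Notice from the Rothmere Office; but the Category G Notice is not current, so (d) is unavailable.
Exception (e): all sales are at a certified farmers' market; the seller is a natural person — every condition holds. But: (l) applies — the baked goods contain meat. Exception (e) does not apply.
No exception displaces § 58.2.

Yes — Nadia must hold a vendor licence.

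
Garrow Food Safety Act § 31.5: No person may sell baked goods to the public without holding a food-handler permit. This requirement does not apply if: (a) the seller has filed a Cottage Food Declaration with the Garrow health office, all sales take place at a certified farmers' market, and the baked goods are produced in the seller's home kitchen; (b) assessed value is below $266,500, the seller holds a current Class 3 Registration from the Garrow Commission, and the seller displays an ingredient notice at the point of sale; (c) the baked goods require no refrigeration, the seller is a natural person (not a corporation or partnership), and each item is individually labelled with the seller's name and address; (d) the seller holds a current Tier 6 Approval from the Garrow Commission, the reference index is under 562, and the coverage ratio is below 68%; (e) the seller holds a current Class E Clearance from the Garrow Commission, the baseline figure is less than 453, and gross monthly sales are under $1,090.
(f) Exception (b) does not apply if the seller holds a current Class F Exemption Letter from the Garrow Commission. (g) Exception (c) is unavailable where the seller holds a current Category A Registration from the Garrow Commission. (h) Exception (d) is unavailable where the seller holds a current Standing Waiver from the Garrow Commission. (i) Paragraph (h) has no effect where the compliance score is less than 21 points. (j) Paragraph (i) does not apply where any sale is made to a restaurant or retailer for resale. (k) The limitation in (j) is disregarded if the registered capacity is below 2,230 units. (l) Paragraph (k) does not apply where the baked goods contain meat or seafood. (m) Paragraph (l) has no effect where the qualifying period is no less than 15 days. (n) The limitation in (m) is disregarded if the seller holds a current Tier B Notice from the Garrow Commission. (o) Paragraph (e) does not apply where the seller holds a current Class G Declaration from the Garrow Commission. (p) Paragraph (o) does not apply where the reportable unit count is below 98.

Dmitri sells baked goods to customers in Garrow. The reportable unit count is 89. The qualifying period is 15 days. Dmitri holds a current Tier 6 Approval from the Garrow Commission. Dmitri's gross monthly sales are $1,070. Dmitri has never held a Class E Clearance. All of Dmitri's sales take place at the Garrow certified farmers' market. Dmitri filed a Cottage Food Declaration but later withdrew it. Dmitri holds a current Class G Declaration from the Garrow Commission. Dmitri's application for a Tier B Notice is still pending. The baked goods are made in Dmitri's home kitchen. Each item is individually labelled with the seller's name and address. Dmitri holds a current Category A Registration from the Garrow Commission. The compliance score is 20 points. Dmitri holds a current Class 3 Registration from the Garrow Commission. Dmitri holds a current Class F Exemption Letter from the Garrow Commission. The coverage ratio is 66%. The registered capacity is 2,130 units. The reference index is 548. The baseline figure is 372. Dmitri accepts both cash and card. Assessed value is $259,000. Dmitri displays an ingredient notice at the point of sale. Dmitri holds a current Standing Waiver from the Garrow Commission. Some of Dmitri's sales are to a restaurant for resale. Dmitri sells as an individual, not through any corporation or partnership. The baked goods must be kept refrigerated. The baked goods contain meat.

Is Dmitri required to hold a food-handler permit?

Exception (a) does not apply: the Cottage Food Declaration was withdrawn.
Exception (b) is satisfied on its face — assessed value is $259,000, below the $266,500 limit; a current Class 3 Registration is held; an ingredient notice is displayed. But: (f) applies — a current Class F Exemption Letter is held. So (b) is unavailable.
Exception (c) requires that the baked goods require no refrigeration; but the baked goods require refrigeration, so (c) is unavailable.
All of (d)'s requirements are met (a current Tier 6 Approval is held; the reference index is 548, under the 562 limit; the coverage ratio is 66%, below the 68% limit). As to paragraphs (h)–(n): (h) is triggered (a current Standing Waiver is held), but is itself disapplied by (i): (i) operates against (h): the compliance score is 20 points, less than the 21 points limit. (j) applies (some sales are to a restaurant for resale), but is itself disapplied by (k): (k) is engaged — the registered capacity is 2,130 units, below the 2,230 units limit. (l) operates (the baked goods contain meat), but is set aside by (m): (m) is triggered — the qualifying period is 15 days, meeting the 15 days threshold. (n), which would lift (m), is not triggered — no current Tier B Notice is held. So (d) applies.
Exception (e) requires that the seller holds a current Class E Clearance from the Garrow Commission; but the Class E Clearance is not current, so (e) is unavailable.

No — exception (d) applies; Dmitri is not required to hold a food-handler permit.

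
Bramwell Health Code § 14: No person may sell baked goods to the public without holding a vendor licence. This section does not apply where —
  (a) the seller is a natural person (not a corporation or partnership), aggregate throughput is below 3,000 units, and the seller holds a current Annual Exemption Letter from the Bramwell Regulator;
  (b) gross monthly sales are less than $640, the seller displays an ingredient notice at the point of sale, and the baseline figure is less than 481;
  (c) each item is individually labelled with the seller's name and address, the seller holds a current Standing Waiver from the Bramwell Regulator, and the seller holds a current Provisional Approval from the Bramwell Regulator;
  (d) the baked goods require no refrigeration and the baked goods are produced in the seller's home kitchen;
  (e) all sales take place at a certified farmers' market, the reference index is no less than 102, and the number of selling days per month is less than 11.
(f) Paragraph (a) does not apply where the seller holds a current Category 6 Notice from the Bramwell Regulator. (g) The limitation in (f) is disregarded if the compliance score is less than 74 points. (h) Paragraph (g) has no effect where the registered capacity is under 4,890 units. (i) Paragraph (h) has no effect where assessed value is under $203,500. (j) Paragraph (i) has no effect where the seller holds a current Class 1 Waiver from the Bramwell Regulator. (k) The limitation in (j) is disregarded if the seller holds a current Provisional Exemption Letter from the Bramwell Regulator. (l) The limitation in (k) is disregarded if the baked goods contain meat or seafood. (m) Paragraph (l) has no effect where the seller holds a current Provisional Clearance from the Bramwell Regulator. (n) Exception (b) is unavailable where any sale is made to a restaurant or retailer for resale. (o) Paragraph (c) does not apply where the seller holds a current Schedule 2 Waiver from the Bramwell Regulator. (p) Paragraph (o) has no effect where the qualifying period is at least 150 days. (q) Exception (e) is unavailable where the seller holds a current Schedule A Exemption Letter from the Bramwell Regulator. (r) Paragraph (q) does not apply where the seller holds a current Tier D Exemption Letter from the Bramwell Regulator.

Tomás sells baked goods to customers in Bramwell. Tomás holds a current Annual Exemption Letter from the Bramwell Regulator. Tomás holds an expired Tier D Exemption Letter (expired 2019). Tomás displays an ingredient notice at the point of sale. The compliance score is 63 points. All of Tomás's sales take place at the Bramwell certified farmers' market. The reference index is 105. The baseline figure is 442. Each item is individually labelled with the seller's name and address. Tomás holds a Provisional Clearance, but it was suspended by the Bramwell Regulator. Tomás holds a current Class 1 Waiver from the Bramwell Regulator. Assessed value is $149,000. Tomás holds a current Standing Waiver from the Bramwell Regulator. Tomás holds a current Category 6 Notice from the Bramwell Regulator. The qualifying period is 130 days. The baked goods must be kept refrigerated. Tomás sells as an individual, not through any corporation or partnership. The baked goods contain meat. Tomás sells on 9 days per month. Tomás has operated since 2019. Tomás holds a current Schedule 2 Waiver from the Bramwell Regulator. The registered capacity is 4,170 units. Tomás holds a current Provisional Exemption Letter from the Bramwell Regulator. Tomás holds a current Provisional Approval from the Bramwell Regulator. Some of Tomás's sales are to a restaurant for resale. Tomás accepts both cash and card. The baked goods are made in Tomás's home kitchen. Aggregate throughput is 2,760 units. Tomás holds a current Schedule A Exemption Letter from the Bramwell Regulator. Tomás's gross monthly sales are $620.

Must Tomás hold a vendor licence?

Exception (a) is satisfied on its face — the seller is a natural person; aggregate throughput is 2,760 units, below the 3,000 units limit; a current Annual Exemption Letter is held. Turning to paragraphs (f)–(m): (f) operates against (a): a current Category 6 Notice is held. (g) applies (the compliance score is 63 points, less than the 74 points limit), but is displaced by (h): (h) operates — the registered capacity is 4,170 units, under the 4,890 units limit. (i) applies (assessed value is $149,000, under the $203,500 limit), but is itself disapplied by (j): (j) is engaged — a current Class 1 Waiver is held. (k) would limit (j) — a current Provisional Exemption Letter is held — but (l) sets (k) aside: (l) is triggered — the baked goods contain meat. (m) is inapplicable (the Provisional Clearance is not current), so (l) stands. So (a) is unavailable.
Exception (b)'s conditions are all satisfied: gross monthly sales are $620, less than the $640 limit; an ingredient notice is displayed; the baseline figure is 442, less than the 481 limit. But: (n) is triggered — some sales are to a restaurant for resale. So (b) is unavailable.
Exception (c) is satisfied on its face — items are individually labelled; a current Standing Waiver is held; a current Provisional Approval is held. But applying paragraphs (o)–(p): (o) is engaged — a current Schedule 2 Waiver is held. (p), which would lift (o), does not operate here — the qualifying period is 130 days, short of 150 days. Exception (c) does not apply.
Exception (d) fails — the baked goods require refrigeration.
Exception (e): all sales are at a certified farmers' market; the reference index is 105, meeting the 102 threshold; the number of selling days per month is 9, less than the 11 limit — every condition holds. But applying paragraphs (q)–(r): (q) operates — a current Schedule A Exemption Letter is held. (r) is not engaged (no current Tier D Exemption Letter is held), so (q) stands. So (e) is unavailable.
No exception applies. The general rule governs.

Yes — Tomás must hold a vendor licence.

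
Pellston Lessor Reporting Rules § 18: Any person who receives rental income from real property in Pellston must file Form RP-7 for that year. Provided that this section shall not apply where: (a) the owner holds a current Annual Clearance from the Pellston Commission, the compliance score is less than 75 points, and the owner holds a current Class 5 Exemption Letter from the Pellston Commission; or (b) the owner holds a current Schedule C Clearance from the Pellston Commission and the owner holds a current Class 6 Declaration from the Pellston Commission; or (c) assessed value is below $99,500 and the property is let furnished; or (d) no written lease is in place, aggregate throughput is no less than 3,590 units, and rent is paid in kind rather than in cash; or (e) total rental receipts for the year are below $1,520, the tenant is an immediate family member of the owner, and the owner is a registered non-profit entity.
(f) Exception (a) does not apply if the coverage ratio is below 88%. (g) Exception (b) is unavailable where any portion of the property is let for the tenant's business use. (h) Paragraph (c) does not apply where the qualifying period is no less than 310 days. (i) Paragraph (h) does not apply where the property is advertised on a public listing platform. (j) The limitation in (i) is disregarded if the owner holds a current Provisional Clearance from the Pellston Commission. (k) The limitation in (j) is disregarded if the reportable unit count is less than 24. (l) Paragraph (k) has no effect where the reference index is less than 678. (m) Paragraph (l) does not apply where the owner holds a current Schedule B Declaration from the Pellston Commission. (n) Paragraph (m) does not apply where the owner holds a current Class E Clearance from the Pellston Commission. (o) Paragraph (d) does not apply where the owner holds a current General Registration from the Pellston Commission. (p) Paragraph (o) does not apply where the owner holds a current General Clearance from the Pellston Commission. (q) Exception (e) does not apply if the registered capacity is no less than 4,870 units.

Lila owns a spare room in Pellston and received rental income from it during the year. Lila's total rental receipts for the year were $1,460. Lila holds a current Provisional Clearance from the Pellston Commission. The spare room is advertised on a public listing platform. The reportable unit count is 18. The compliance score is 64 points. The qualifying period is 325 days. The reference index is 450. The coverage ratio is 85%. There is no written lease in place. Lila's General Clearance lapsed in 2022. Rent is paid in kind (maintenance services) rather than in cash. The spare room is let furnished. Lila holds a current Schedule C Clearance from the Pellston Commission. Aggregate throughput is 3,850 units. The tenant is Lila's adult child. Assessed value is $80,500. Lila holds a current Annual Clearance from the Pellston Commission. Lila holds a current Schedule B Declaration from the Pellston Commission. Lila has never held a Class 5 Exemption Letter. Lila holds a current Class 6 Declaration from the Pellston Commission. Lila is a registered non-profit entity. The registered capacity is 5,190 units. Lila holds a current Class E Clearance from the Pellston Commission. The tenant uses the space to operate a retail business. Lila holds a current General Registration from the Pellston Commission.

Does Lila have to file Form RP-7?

Yes — Lila must file Form RP-7.

Exception (a) does not apply: there is no Class 5 Exemption Letter in force.
Exception (b)'s conditions are all satisfied: a current Schedule C Clearance is held; a current Class 6 Declaration is held. But: (g) operates against (b): the space is let for business use. Exception (b) does not apply.
Exception (c): assessed value is $80,500, below the $99,500 limit; the property is let furnished — every condition holds. But applying paragraphs (h)–(n): (h) is engaged — the qualifying period is 325 days, meeting the 310 days threshold. (i) would limit (h) — the property is publicly advertised — but (j) sets (i) aside: (j) operates against (i): a current Provisional Clearance is held. (k) is engaged (the reportable unit count is 18, less than the 24 limit), but is displaced by (l): (l) applies — the reference index is 450, less than the 678 limit. (m) would limit (l) — a current Schedule B Declaration is held — but (n) sets (m) aside: (n) operates against (m): a current Class E Clearance is held. Exception (c) does not apply.
Exception (d) is satisfied on its face — there is no written lease; aggregate throughput is 3,850 units, meeting the 3,590 units threshold; rent is paid in kind. However, paragraphs (o)–(p) must be considered: (o) applies — a current General Registration is held. (p) is inapplicable (no current General Clearance is held), so (o) stands. Exception (d) does not apply.
All of (e)'s requirements are met (total rental receipts for the year are $1,460, below the $1,520 limit; the tenant is an immediate family member; Lila is a registered non-profit). But: (q) applies — the registered capacity is 5,190 units, meeting the 4,870 units threshold. (e) is therefore removed.
No exception displaces § 18.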